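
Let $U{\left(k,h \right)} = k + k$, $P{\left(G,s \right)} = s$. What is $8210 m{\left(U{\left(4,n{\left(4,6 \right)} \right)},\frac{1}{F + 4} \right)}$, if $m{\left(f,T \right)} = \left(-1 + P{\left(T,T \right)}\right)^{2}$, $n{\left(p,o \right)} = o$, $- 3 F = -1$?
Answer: $\frac{821000}{169} \approx 4858.0$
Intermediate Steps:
$F = \frac{1}{3}$ ($F = \left(- \frac{1}{3}\right) \left(-1\right) = \frac{1}{3} \approx 0.33333$)
$U{\left(k,h \right)} = 2 k$
$m{\left(f,T \right)} = \left(-1 + T\right)^{2}$
$8210 m{\left(U{\left(4,n{\left(4,6 \right)} \right)},\frac{1}{F + 4} \right)} = 8210 \left(-1 + \frac{1}{\frac{1}{3} + 4}\right)^{2} = 8210 \left(-1 + \frac{1}{\frac{13}{3}}\right)^{2} = 8210 \left(-1 + \frac{3}{13}\right)^{2} = 8210 \left(- \frac{10}{13}\right)^{2} = 8210 \cdot \frac{100}{169} = \frac{821000}{169}$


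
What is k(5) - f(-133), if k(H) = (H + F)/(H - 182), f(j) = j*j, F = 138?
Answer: -3131096/177 ≈ -17690.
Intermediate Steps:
f(j) = j²
k(H) = (138 + H)/(-182 + H) (k(H) = (H + 138)/(H - 182) = (138 + H)/(-182 + H))
k(5) - f(-133) = (138 + 5)/(-182 + 5) - 1*(-133)² = 143/(-177) - 1*17689 = -1/177*143 - 17689 = -143/177 - 17689 = -3131096/177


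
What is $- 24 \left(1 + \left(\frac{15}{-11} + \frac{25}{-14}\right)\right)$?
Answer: $\frac{3972}{77} \approx 51.584$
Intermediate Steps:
$- 24 \left(1 + \left(\frac{15}{-11} + \frac{25}{-14}\right)\right) = - 24 \left(1 + \left(15 \left(- \frac{1}{11}\right) + 25 \left(- \frac{1}{14}\right)\right)\right) = - 24 \left(1 - \frac{485}{154}\right) = \left(-24\right) \left(- \frac{331}{154}\right) = \frac{3972}{77}$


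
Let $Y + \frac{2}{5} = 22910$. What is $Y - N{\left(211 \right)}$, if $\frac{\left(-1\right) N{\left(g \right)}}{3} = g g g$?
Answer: $\frac{141023513}{5} \approx 2.8205 \cdot 10^{7}$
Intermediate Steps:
$Y = \frac{114548}{5}$ ($Y = - \frac{2}{5} + 22910 = \frac{114548}{5} \approx 22910.0$)
$N{\left(g \right)} = - 3 g^{3}$ ($N{\left(g \right)} = - 3 g g g = - 3 g^{2} g = - 3 g^{3}$)
$Y - N{\left(211 \right)} = \frac{114548}{5} - - 3 \cdot 211^{3} = \frac{114548}{5} - \left(-3\right) 9393931 = \frac{114548}{5} - -28181793 = \frac{114548}{5} + 28181793 = \frac{141023513}{5}$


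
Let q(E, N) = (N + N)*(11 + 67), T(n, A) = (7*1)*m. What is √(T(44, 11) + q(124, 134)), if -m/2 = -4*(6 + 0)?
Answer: 6*√590 ≈ 145.74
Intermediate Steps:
m = 48 (m = -(-8)*(6 + 0) = -(-8)*6 = -2*(-24) = 48)
T(n, A) = 336 (T(n, A) = (7*1)*48 = 7*48 = 336)
q(E, N) = 156*N (q(E, N) = (2*N)*78 = 156*N)
√(T(44, 11) + q(124, 134)) = √(336 + 156*134) = √(336 + 20904) = √21240 = 6*√590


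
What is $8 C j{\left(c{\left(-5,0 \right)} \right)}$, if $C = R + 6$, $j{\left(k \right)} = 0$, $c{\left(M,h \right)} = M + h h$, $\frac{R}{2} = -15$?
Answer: $0$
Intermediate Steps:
$R = -30$ ($R = 2 \left(-15\right) = -30$)
$c{\left(M,h \right)} = M + h^{2}$
$C = -24$ ($C = -30 + 6 = -24$)
$8 C j{\left(c{\left(-5,0 \right)} \right)} = 8 \left(-24\right) 0 = \left(-192\right) 0 = 0$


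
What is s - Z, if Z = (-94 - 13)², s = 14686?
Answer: 3237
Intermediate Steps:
Z = 11449 (Z = (-107)² = 11449)
s - Z = 14686 - 1*11449 = 14686 - 11449 = 3237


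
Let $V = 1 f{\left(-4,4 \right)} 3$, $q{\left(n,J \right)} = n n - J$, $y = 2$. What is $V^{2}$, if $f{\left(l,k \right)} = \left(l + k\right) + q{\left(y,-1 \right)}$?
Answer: $225$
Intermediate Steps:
$q{\left(n,J \right)} = n^{2} - J$
$f{\left(l,k \right)} = 5 + k + l$ ($f{\left(l,k \right)} = \left(l + k\right) - \left(-1 - 2^{2}\right) = \left(k + l\right) + \left(4 + 1\right) = \left(k + l\right) + 5 = 5 + k + l$)
$V = 15$ ($V = 1 \left(5 + 4 - 4\right) 3 = 1 \cdot 5 \cdot 3 = 5 \cdot 3 = 15$)
$V^{2} = 15^{2} = 225$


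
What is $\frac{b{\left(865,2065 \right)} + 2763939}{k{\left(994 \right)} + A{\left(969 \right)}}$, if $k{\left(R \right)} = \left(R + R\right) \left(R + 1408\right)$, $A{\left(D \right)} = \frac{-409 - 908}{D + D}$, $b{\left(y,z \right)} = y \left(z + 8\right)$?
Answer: $\frac{981292088}{1028254419} \approx 0.95433$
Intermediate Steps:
$b{\left(y,z \right)} = y \left(8 + z\right)$
$A{\left(D \right)} = - \frac{1317}{2 D}$
$k{\left(R \right)} = 2 R \left(1408 + R\right)$
$\frac{b{\left(865,2065 \right)} + 2763939}{k{\left(994 \right)} + A{\left(969 \right)}} = \frac{865 \left(8 + 2065\right) + 2763939}{2 \cdot 994 \left(1408 + 994\right) - \frac{1317}{2 \cdot 969}} = \frac{865 \cdot 2073 + 2763939}{2 \cdot 994 \cdot 2402 - \frac{439}{646}} = \frac{1793145 + 2763939}{4775176 - \frac{439}{646}} = \frac{4557084}{\frac{3084763257}{646}} = 4557084 \cdot \frac{646}{3084763257} = \frac{981292088}{1028254419}$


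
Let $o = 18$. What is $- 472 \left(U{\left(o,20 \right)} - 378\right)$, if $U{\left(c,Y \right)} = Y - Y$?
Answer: $178416$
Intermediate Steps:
$U{\left(c,Y \right)} = 0$
$- 472 \left(U{\left(o,20 \right)} - 378\right) = - 472 \left(0 - 378\right) = \left(-472\right) \left(-378\right) = 178416$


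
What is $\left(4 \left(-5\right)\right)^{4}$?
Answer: $160000$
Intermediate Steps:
$\left(4 \left(-5\right)\right)^{4} = \left(-20\right)^{4} = 160000$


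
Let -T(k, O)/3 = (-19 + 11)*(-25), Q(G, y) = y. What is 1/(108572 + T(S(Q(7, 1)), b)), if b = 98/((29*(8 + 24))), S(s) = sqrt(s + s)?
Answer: 1/107972 ≈ 9.2617e-6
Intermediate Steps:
S(s) = sqrt(2)*sqrt(s) (S(s) = sqrt(2*s) = sqrt(2)*sqrt(s))
b = 49/464 (b = 98/((29*32)) = 98/928 = 98*(1/928) = 49/464 ≈ 0.10560)
T(k, O) = -600 (T(k, O) = -3*(-19 + 11)*(-25) = -(-24)*(-25) = -3*200 = -600)
1/(108572 + T(S(Q(7, 1)), b)) = 1/(108572 - 600) = 1/107972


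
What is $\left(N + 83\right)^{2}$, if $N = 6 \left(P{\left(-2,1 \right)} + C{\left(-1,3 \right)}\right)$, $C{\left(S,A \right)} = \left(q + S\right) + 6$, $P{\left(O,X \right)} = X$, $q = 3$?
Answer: $18769$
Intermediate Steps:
$C{\left(S,A \right)} = 9 + S$ ($C{\left(S,A \right)} = \left(3 + S\right) + 6 = 9 + S$)
$N = 54$ ($N = 6 \left(1 + \left(9 - 1\right)\right) = 6 \left(1 + 8\right) = 6 \cdot 9 = 54$)
$\left(N + 83\right)^{2} = \left(54 + 83\right)^{2} = 137^{2} = 18769$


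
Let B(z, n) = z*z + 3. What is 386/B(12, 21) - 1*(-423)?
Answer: 62567/147 ≈ 425.63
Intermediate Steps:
B(z, n) = 3 + z**2 (B(z, n) = z**2 + 3 = 3 + z**2)
386/B(12, 21) - 1*(-423) = 386/(3 + 12**2) - 1*(-423) = 386/(3 + 144) + 423 = 386/147 + 423 = 62567/147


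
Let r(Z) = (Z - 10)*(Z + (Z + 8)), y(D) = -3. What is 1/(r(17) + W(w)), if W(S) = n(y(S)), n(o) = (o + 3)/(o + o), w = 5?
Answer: 1/294 ≈ 0.0034014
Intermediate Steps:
n(o) = (3 + o)/(2*o) (n(o) = (3 + o)/((2*o)) = (3 + o)*(1/(2*o)) = (3 + o)/(2*o))
r(Z) = (-10 + Z)*(8 + 2*Z) (r(Z) = (-10 + Z)*(Z + (8 + Z)) = (-10 + Z)*(8 + 2*Z))
W(S) = 0 (W(S) = (½)*(3 - 3)/(-3) = (½)*(-⅓)*0 = 0)
1/(r(17) + W(w)) = 1/((-80 - 12*17 + 2*17²) + 0) = 1/((-80 - 204 + 2*289) + 0) = 1/((-80 - 204 + 578) + 0) = 1/(294 + 0) = 1/294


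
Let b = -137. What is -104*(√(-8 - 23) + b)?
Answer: 14248 - 104*I*√31 ≈ 14248.0 - 579.05*I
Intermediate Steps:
-104*(√(-8 - 23) + b) = -104*(√(-8 - 23) - 137) = -104*(√(-31) - 137) = -104*(I*√31 - 137) = -104*(-137 + I*√31) = 14248 - 104*I*√31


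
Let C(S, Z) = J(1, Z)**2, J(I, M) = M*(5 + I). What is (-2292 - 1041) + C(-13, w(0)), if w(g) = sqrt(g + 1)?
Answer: -3297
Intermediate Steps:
w(g) = sqrt(1 + g)
C(S, Z) = 36*Z**2 (C(S, Z) = (Z*(5 + 1))**2 = (Z*6)**2 = (6*Z)**2 = 36*Z**2)
(-2292 - 1041) + C(-13, w(0)) = (-2292 - 1041) + 36*(sqrt(1 + 0))**2 = -3333 + 36*(sqrt(1))**2 = -3333 + 36*1**2 = -3333 + 36*1 = -3333 + 36 = -3297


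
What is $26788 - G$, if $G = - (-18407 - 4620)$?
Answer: $3761$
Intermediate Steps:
$G = 23027$ ($G = - (-18407 - 4620) = \left(-1\right) \left(-23027\right) = 23027$)
$26788 - G = 26788 - 23027 = 3761$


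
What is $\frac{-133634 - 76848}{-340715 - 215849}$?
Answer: $\frac{105241}{278282} \approx 0.37818$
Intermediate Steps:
$\frac{-133634 - 76848}{-340715 - 215849} = - \frac{210482}{-340715 - 215849} = - \frac{210482}{-556564} = \left(-210482\right) \left(- \frac{1}{556564}\right) = \frac{105241}{278282}$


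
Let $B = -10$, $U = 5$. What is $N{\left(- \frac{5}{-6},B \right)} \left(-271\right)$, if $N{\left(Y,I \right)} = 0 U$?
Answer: $0$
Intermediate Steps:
$N{\left(Y,I \right)} = 0$ ($N{\left(Y,I \right)} = 0 \cdot 5 = 0$)
$N{\left(- \frac{5}{-6},B \right)} \left(-271\right) = 0 \left(-271\right) = 0$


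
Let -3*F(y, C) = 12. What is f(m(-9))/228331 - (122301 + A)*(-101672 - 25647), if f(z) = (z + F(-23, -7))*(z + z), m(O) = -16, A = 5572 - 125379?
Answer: 72502761225606/228331 ≈ 3.1753e+8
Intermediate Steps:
F(y, C) = -4 (F(y, C) = -⅓*12 = -4)
A = -119807
f(z) = 2*z*(-4 + z) (f(z) = (z - 4)*(z + z) = (-4 + z)*(2*z) = 2*z*(-4 + z))
f(m(-9))/228331 - (122301 + A)*(-101672 - 25647) = (2*(-16)*(-4 - 16))/228331 - (122301 - 119807)*(-101672 - 25647) = (2*(-16)*(-20))*(1/228331) - 2494*(-127319) = 640*(1/228331) - 1*(-317533586) = 640/228331 + 317533586 = 72502761225606/228331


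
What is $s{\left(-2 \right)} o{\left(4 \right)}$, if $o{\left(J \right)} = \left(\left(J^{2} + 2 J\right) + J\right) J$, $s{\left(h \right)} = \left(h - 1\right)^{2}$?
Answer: $1008$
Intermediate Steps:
$s{\left(h \right)} = \left(-1 + h\right)^{2}$
$o{\left(J \right)} = J \left(J^{2} + 3 J\right)$ ($o{\left(J \right)} = \left(J^{2} + 3 J\right) J = J \left(J^{2} + 3 J\right)$)
$s{\left(-2 \right)} o{\left(4 \right)} = \left(-1 - 2\right)^{2} \cdot 4^{2} \left(3 + 4\right) = \left(-3\right)^{2} \cdot 16 \cdot 7 = 9 \cdot 112 = 1008$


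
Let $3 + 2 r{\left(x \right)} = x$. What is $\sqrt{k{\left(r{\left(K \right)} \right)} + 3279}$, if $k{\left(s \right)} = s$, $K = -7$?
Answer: $\sqrt{3274} \approx 57.219$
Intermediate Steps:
$r{\left(x \right)} = - \frac{3}{2} + \frac{x}{2}$
$\sqrt{k{\left(r{\left(K \right)} \right)} + 3279} = \sqrt{\left(- \frac{3}{2} + \frac{1}{2} \left(-7\right)\right) + 3279} = \sqrt{\left(- \frac{3}{2} - \frac{7}{2}\right) + 3279} = \sqrt{-5 + 3279} = \sqrt{3274}$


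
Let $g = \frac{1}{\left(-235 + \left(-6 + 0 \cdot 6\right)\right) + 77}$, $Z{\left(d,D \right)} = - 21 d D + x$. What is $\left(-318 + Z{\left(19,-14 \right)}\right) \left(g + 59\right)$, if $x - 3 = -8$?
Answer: $\frac{50919525}{164} \approx 3.1049 \cdot 10^{5}$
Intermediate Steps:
$x = -5$ ($x = 3 - 8 = -5$)
$Z{\left(d,D \right)} = -5 - 21 D d$ ($Z{\left(d,D \right)} = - 21 d D - 5 = - 21 D d - 5 = -5 - 21 D d$)
$g = - \frac{1}{164}$ ($g = \frac{1}{\left(-235 + \left(-6 + 0\right)\right) + 77} = \frac{1}{\left(-235 - 6\right) + 77} = \frac{1}{-241 + 77} = \frac{1}{-164} = - \frac{1}{164} \approx -0.0060976$)
$\left(-318 + Z{\left(19,-14 \right)}\right) \left(g + 59\right) = \left(-318 - \left(5 - 5586\right)\right) \left(- \frac{1}{164} + 59\right) = \left(-318 + \left(-5 + 5586\right)\right) \frac{9675}{164} = \left(-318 + 5581\right) \frac{9675}{164} = 5263 \cdot \frac{9675}{164} = \frac{50919525}{164}$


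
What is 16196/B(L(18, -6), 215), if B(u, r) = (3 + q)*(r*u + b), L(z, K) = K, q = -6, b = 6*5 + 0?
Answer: 4049/945 ≈ 4.2847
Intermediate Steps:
b = 30 (b = 30 + 0 = 30)
B(u, r) = -90 - 3*r*u (B(u, r) = (3 - 6)*(r*u + 30) = -3*(30 + r*u) = -90 - 3*r*u)
16196/B(L(18, -6), 215) = 16196/(-90 - 3*215*(-6)) = 16196/(-90 + 3870) = 16196/3780 = 16196*(1/3780) = 4049/945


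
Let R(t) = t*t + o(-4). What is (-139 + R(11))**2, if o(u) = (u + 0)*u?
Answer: 4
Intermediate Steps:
o(u) = u**2 (o(u) = u*u = u**2)
R(t) = 16 + t**2 (R(t) = t*t + (-4)**2 = t**2 + 16 = 16 + t**2)
(-139 + R(11))**2 = (-139 + (16 + 11**2))**2 = (-139 + (16 + 121))**2 = (-139 + 137)**2 = (-2)**2 = 4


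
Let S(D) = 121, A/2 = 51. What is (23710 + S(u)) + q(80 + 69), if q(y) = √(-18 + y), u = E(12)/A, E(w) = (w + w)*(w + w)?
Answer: 23831 + √131 ≈ 23842.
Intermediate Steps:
A = 102 (A = 2*51 = 102)
E(w) = 4*w² (E(w) = (2*w)*(2*w) = 4*w²)
u = 96/17 (u = (4*12²)/102 = (4*144)*(1/102) = 576*(1/102) = 96/17 ≈ 5.6471)
(23710 + S(u)) + q(80 + 69) = (23710 + 121) + √(-18 + (80 + 69)) = 23831 + √(-18 + 149) = 23831 + √131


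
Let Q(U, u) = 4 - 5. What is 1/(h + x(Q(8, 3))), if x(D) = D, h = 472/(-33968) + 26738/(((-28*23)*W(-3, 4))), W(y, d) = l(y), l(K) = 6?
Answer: -4101636/32541017 ≈ -0.12605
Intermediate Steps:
W(y, d) = 6
Q(U, u) = -1
h = -28439381/4101636 (h = 472/(-33968) + 26738/((-28*23*6)) = 472*(-1/33968) + 26738/((-644*6)) = -59/4246 + 26738/(-3864) = -59/4246 + 26738*(-1/3864) = -59/4246 - 13369/1932 = -28439381/4101636 ≈ -6.9337)
1/(h + x(Q(8, 3))) = 1/(-28439381/4101636 - 1) = 1/(-32541017/4101636) = -4101636/32541017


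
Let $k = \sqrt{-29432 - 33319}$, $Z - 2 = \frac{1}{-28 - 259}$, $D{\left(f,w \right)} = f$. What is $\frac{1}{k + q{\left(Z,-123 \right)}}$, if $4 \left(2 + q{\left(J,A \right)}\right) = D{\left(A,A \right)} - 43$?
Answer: $- \frac{58}{86191} - \frac{4 i \sqrt{62751}}{258573} \approx -0.00067292 - 0.0038751 i$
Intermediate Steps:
$Z = \frac{573}{287}$ ($Z = 2 + \frac{1}{-28 - 259} = 2 + \frac{1}{-287} = 2 - \frac{1}{287} = \frac{573}{287} \approx 1.9965$)
$k = i \sqrt{62751}$ ($k = \sqrt{-62751} = i \sqrt{62751} \approx 250.5 i$)
$q{\left(J,A \right)} = - \frac{51}{4} + \frac{A}{4}$ ($q{\left(J,A \right)} = -2 + \frac{A - 43}{4} = -2 + \frac{-43 + A}{4} = -2 + \left(- \frac{43}{4} + \frac{A}{4}\right) = - \frac{51}{4} + \frac{A}{4}$)
$\frac{1}{k + q{\left(Z,-123 \right)}} = \frac{1}{i \sqrt{62751} + \left(- \frac{51}{4} + \frac{1}{4} \left(-123\right)\right)} = \frac{1}{i \sqrt{62751} - \frac{87}{2}} = \frac{1}{- \frac{87}{2} + i \sqrt{62751}}$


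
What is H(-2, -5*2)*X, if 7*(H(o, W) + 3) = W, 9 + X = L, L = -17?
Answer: 806/7 ≈ 115.14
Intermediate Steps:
X = -26 (X = -9 - 17 = -26)
H(o, W) = -3 + W/7
H(-2, -5*2)*X = (-3 + (-5*2)/7)*(-26) = (-3 + (⅐)*(-10))*(-26) = (-3 - 10/7)*(-26) = -31/7*(-26) = 806/7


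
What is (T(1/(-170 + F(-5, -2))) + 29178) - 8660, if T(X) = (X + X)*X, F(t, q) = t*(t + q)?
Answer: 373940552/18225 ≈ 20518.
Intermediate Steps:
F(t, q) = t*(q + t)
T(X) = 2*X**2 (T(X) = (2*X)*X = 2*X**2)
(T(1/(-170 + F(-5, -2))) + 29178) - 8660 = (2*(1/(-170 - 5*(-2 - 5)))**2 + 29178) - 8660 = (2*(1/(-170 - 5*(-7)))**2 + 29178) - 8660 = (2*(1/(-170 + 35))**2 + 29178) - 8660 = (2*(1/(-135))**2 + 29178) - 8660 = (2*(-1/135)**2 + 29178) - 8660 = (2*(1/18225) + 29178) - 8660 = (2/18225 + 29178) - 8660 = 531769052/18225 - 8660 = 373940552/18225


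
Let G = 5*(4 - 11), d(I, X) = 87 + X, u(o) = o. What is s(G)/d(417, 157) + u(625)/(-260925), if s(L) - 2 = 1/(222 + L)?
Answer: 2773175/476219436 ≈ 0.0058233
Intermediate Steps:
G = -35 (G = 5*(-7) = -35)
s(L) = 2 + 1/(222 + L)
s(G)/d(417, 157) + u(625)/(-260925) = ((445 + 2*(-35))/(222 - 35))/(87 + 157) + 625/(-260925) = ((445 - 70)/187)/244 + 625*(-1/260925) = ((1/187)*375)*(1/244) - 25/10437 = (375/187)*(1/244) - 25/10437 = 375/45628 - 25/10437 = 2773175/476219436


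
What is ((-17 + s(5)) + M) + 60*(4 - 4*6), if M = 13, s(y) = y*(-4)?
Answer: -1224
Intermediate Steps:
s(y) = -4*y
((-17 + s(5)) + M) + 60*(4 - 4*6) = ((-17 - 4*5) + 13) + 60*(4 - 4*6) = ((-17 - 20) + 13) + 60*(4 - 24) = (-37 + 13) + 60*(-20) = -24 - 1200 = -1224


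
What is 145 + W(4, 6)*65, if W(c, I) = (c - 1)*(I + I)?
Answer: 2485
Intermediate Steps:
W(c, I) = 2*I*(-1 + c) (W(c, I) = (-1 + c)*(2*I) = 2*I*(-1 + c))
145 + W(4, 6)*65 = 145 + (2*6*(-1 + 4))*65 = 145 + (2*6*3)*65 = 145 + 36*65 = 145 + 2340 = 2485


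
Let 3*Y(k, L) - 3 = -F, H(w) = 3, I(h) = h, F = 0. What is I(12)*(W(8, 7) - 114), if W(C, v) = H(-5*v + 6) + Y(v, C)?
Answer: -1320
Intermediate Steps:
Y(k, L) = 1 (Y(k, L) = 1 + (-1*0)/3 = 1 + (⅓)*0 = 1 + 0 = 1)
W(C, v) = 4 (W(C, v) = 3 + 1 = 4)
I(12)*(W(8, 7) - 114) = 12*(4 - 114) = 12*(-110) = -1320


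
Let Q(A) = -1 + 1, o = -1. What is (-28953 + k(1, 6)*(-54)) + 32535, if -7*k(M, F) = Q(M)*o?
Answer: 3582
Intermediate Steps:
Q(A) = 0
k(M, F) = 0 (k(M, F) = -0*(-1) = -1/7*0 = 0)
(-28953 + k(1, 6)*(-54)) + 32535 = (-28953 + 0*(-54)) + 32535 = (-28953 + 0) + 32535 = -28953 + 32535 = 3582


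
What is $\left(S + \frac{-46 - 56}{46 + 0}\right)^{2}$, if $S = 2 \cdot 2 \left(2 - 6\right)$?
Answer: $\frac{175561}{529} \approx 331.87$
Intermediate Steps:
$S = -16$ ($S = 4 \left(-4\right) = -16$)
$\left(S + \frac{-46 - 56}{46 + 0}\right)^{2} = \left(-16 + \frac{-46 - 56}{46 + 0}\right)^{2} = \left(-16 - \frac{102}{46}\right)^{2} = \left(-16 - \frac{51}{23}\right)^{2} = \left(- \frac{419}{23}\right)^{2} = \frac{175561}{529}$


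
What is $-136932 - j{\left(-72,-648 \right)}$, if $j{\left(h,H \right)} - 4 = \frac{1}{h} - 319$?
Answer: $- \frac{9836423}{72} \approx -1.3662 \cdot 10^{5}$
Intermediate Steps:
$j{\left(h,H \right)} = -315 + \frac{1}{h}$ ($j{\left(h,H \right)} = 4 + \left(\frac{1}{h} - 319\right) = 4 - \left(319 - \frac{1}{h}\right) = -315 + \frac{1}{h}$)
$-136932 - j{\left(-72,-648 \right)} = -136932 - \left(-315 + \frac{1}{-72}\right) = -136932 - \left(-315 - \frac{1}{72}\right) = -136932 - - \frac{22681}{72} = -136932 + \frac{22681}{72} = - \frac{9836423}{72}$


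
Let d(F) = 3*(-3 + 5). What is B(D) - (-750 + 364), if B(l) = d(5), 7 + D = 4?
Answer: 392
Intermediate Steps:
D = -3 (D = -7 + 4 = -3)
d(F) = 6 (d(F) = 3*2 = 6)
B(l) = 6
B(D) - (-750 + 364) = 6 - (-750 + 364) = 6 - 1*(-386) = 6 + 386 = 392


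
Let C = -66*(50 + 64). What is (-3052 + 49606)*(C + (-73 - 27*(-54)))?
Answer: -285795006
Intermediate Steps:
C = -7524 (C = -66*114 = -7524)
(-3052 + 49606)*(C + (-73 - 27*(-54))) = (-3052 + 49606)*(-7524 + (-73 - 27*(-54))) = 46554*(-7524 + (-73 + 1458)) = 46554*(-7524 + 1385) = 46554*(-6139) = -285795006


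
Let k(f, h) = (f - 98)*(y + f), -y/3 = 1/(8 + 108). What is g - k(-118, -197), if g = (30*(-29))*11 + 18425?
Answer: -482519/29 ≈ -16639.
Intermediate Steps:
y = -3/116 (y = -3/(8 + 108) = -3/116 ≈ -0.025862)
g = 8855 (g = -870*11 + 18425 = -9570 + 18425 = 8855)
k(f, h) = (-98 + f)*(-3/116 + f) (k(f, h) = (f - 98)*(-3/116 + f) = (-98 + f)*(-3/116 + f))
g - k(-118, -197) = 8855 - (147/58 + (-118)² - 11371/116*(-118)) = 8855 - (147/58 + 13924 + 670889/58) = 8855 - 1*739314/29 = 8855 - 739314/29 = -482519/29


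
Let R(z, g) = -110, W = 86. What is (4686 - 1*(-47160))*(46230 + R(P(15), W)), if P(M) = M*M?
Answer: 2391137520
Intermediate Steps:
P(M) = M²
(4686 - 1*(-47160))*(46230 + R(P(15), W)) = (4686 - 1*(-47160))*(46230 - 110) = (4686 + 47160)*46120 = 51846*46120 = 2391137520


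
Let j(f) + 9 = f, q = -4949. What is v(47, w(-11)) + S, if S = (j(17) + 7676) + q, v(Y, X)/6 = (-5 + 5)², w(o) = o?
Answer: 2735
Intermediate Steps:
j(f) = -9 + f
v(Y, X) = 0 (v(Y, X) = 6*(-5 + 5)² = 6*0² = 6*0 = 0)
S = 2735 (S = ((-9 + 17) + 7676) - 4949 = (8 + 7676) - 4949 = 7684 - 4949 = 2735)
v(47, w(-11)) + S = 0 + 2735 = 2735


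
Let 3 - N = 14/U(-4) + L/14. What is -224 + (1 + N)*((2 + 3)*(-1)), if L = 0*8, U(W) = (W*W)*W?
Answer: -7843/32 ≈ -245.09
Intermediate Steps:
U(W) = W**3 (U(W) = W**2*W = W**3)
L = 0
N = 103/32 (N = 3 - (14/((-4)**3) + 0/14) = 3 - (14/(-64) + 0*(1/14)) = 3 - (14*(-1/64) + 0) = 3 - (-7/32 + 0) = 3 - 1*(-7/32) = 3 + 7/32 = 103/32 ≈ 3.2188)
-224 + (1 + N)*((2 + 3)*(-1)) = -224 + (1 + 103/32)*((2 + 3)*(-1)) = -224 + 135*(5*(-1))/32 = -224 + (135/32)*(-5) = -224 - 675/32 = -7843/32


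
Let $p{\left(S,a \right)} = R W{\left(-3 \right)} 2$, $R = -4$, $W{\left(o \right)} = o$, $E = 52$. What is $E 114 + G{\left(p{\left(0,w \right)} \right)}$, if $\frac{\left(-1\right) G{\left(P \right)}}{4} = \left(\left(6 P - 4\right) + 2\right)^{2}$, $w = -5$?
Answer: $-74728$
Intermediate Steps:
$p{\left(S,a \right)} = 24$ ($p{\left(S,a \right)} = \left(-4\right) \left(-3\right) 2 = 12 \cdot 2 = 24$)
$G{\left(P \right)} = - 4 \left(-2 + 6 P\right)^{2}$ ($G{\left(P \right)} = - 4 \left(\left(6 P - 4\right) + 2\right)^{2} = - 4 \left(\left(-4 + 6 P\right) + 2\right)^{2} = - 4 \left(-2 + 6 P\right)^{2}$)
$E 114 + G{\left(p{\left(0,w \right)} \right)} = 52 \cdot 114 - 16 \left(-1 + 3 \cdot 24\right)^{2} = 5928 - 16 \left(-1 + 72\right)^{2} = 5928 - 16 \cdot 71^{2} = 5928 - 80656 = -74728$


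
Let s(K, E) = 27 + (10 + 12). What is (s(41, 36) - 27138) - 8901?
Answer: -35990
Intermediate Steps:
s(K, E) = 49 (s(K, E) = 27 + 22 = 49)
(s(41, 36) - 27138) - 8901 = (49 - 27138) - 8901 = -27089 - 8901 = -35990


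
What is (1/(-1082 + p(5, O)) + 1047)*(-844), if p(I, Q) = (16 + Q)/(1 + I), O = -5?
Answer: -5727047244/6481 ≈ -8.8367e+5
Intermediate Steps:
p(I, Q) = (16 + Q)/(1 + I)
(1/(-1082 + p(5, O)) + 1047)*(-844) = (1/(-1082 + (16 - 5)/(1 + 5)) + 1047)*(-844) = (1/(-1082 + 11/6) + 1047)*(-844) = (1/(-6481/6) + 1047)*(-844) = (-6/6481 + 1047)*(-844) = (6785601/6481)*(-844) = -5727047244/6481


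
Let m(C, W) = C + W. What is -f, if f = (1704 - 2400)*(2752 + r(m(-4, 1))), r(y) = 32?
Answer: 1937664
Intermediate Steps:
f = -1937664 (f = (1704 - 2400)*(2752 + 32) = -696*2784 = -1937664)
-f = -1*(-1937664) = 1937664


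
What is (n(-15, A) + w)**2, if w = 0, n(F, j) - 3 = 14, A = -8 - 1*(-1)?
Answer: 289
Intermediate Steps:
A = -7 (A = -8 + 1 = -7)
n(F, j) = 17 (n(F, j) = 3 + 14 = 17)
(n(-15, A) + w)**2 = (17 + 0)**2 = 17**2 = 289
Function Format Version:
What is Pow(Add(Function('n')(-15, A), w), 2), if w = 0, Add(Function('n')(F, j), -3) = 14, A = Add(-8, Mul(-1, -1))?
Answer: 289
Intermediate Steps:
A = -7 (A = Add(-8, 1) = -7)
Function('n')(F, j) = 17 (Function('n')(F, j) = Add(3, 14) = 17)
Pow(Add(Function('n')(-15, A), w), 2) = Pow(Add(17, 0), 2) = Pow(17, 2) = 289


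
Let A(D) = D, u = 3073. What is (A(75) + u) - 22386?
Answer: -19238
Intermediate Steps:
(A(75) + u) - 22386 = (75 + 3073) - 22386 = 3148 - 22386 = -19238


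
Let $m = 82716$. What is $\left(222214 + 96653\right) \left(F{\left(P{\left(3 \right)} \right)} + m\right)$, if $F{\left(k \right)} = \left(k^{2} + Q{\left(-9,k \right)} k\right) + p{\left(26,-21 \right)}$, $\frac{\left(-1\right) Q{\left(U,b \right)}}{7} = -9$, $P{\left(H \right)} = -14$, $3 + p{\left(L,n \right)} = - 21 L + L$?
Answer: $25989892569$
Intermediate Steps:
$p{\left(L,n \right)} = -3 - 20 L$ ($p{\left(L,n \right)} = -3 + \left(- 21 L + L\right) = -3 - 20 L$)
$Q{\left(U,b \right)} = 63$ ($Q{\left(U,b \right)} = \left(-7\right) \left(-9\right) = 63$)
$F{\left(k \right)} = -523 + k^{2} + 63 k$ ($F{\left(k \right)} = \left(k^{2} + 63 k\right) - 523 = -523 + k^{2} + 63 k$)
$\left(222214 + 96653\right) \left(F{\left(P{\left(3 \right)} \right)} + m\right) = \left(222214 + 96653\right) \left(\left(-523 + \left(-14\right)^{2} + 63 \left(-14\right)\right) + 82716\right) = 318867 \left(\left(-523 + 196 - 882\right) + 82716\right) = 318867 \left(-1209 + 82716\right) = 318867 \cdot 81507 = 25989892569$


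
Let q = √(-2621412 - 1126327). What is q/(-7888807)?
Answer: -I*√3747739/7888807 ≈ -0.0002454*I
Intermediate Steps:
q = I*√3747739 (q = √(-3747739) = I*√3747739 ≈ 1935.9*I)
q/(-7888807) = (I*√3747739)/(-7888807) = (I*√3747739)*(-1/7888807) = -I*√3747739/7888807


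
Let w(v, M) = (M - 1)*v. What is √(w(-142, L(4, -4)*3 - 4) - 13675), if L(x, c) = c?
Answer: I*√11261 ≈ 106.12*I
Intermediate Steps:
w(v, M) = v*(-1 + M) (w(v, M) = (-1 + M)*v = v*(-1 + M))
√(w(-142, L(4, -4)*3 - 4) - 13675) = √(-142*(-1 + (-4*3 - 4)) - 13675) = √(-142*(-1 + (-12 - 4)) - 13675) = √(-142*(-1 - 16) - 13675) = √(-142*(-17) - 13675) = √(2414 - 13675) = √(-11261) = I*√11261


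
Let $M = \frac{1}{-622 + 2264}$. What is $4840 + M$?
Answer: $\frac{7947281}{1642} \approx 4840.0$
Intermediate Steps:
$M = \frac{1}{1642} \approx 0.00060901$
$4840 + M = 4840 + \frac{1}{1642} = \frac{7947281}{1642}$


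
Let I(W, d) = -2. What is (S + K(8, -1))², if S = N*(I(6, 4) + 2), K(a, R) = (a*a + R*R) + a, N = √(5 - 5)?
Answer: 5329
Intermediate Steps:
N = 0 (N = √0 = 0)
K(a, R) = a + R² + a² (K(a, R) = (a² + R²) + a = (R² + a²) + a = a + R² + a²)
S = 0 (S = 0*(-2 + 2) = 0*0 = 0)
(S + K(8, -1))² = (0 + (8 + (-1)² + 8²))² = (0 + (8 + 1 + 64))² = (0 + 73)² = 73² = 5329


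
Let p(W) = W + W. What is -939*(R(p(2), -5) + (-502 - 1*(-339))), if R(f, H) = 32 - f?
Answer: 126765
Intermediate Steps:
p(W) = 2*W
-939*(R(p(2), -5) + (-502 - 1*(-339))) = -939*((32 - 2*2) + (-502 - 1*(-339))) = -939*((32 - 1*4) + (-502 + 339)) = -939*((32 - 4) - 163) = -939*(28 - 163) = -939*(-135) = 126765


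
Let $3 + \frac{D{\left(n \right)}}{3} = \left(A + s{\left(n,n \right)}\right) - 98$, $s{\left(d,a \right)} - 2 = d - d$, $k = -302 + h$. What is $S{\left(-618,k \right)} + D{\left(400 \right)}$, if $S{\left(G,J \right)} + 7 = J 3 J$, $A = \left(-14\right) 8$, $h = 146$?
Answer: $72368$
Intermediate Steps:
$k = -156$ ($k = -302 + 146 = -156$)
$A = -112$
$S{\left(G,J \right)} = -7 + 3 J^{2}$ ($S{\left(G,J \right)} = -7 + J 3 J = -7 + 3 J J = -7 + 3 J^{2}$)
$s{\left(d,a \right)} = 2$ ($s{\left(d,a \right)} = 2 + \left(d - d\right) = 2 + 0 = 2$)
$D{\left(n \right)} = -633$ ($D{\left(n \right)} = -9 + 3 \left(\left(-112 + 2\right) - 98\right) = -9 + 3 \left(-110 - 98\right) = -9 + 3 \left(-208\right) = -9 - 624 = -633$)
$S{\left(-618,k \right)} + D{\left(400 \right)} = \left(-7 + 3 \left(-156\right)^{2}\right) - 633 = \left(-7 + 3 \cdot 24336\right) - 633 = \left(-7 + 73008\right) - 633 = 73001 - 633 = 72368$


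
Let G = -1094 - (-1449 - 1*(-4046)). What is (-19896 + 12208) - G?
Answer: -3997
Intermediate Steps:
G = -3691 (G = -1094 - (-1449 + 4046) = -1094 - 1*2597 = -1094 - 2597 = -3691)
(-19896 + 12208) - G = (-19896 + 12208) - 1*(-3691) = -7688 + 3691 = -3997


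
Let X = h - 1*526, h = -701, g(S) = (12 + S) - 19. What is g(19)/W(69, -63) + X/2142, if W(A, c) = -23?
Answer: -17975/16422 ≈ -1.0946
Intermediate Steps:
g(S) = -7 + S
X = -1227 (X = -701 - 1*526 = -701 - 526 = -1227)
g(19)/W(69, -63) + X/2142 = (-7 + 19)/(-23) - 1227/2142 = 12*(-1/23) - 1227*1/2142 = -12/23 - 409/714 = -17975/16422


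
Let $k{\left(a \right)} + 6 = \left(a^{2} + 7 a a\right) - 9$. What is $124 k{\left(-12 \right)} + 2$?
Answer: $140990$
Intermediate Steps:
$k{\left(a \right)} = -15 + 8 a^{2}$ ($k{\left(a \right)} = -6 - \left(9 - a^{2} - 7 a a\right) = -6 + \left(\left(a^{2} + 7 a^{2}\right) - 9\right) = -6 + \left(8 a^{2} - 9\right) = -6 + \left(-9 + 8 a^{2}\right) = -15 + 8 a^{2}$)
$124 k{\left(-12 \right)} + 2 = 124 \left(-15 + 8 \left(-12\right)^{2}\right) + 2 = 124 \left(-15 + 8 \cdot 144\right) + 2 = 124 \left(-15 + 1152\right) + 2 = 124 \cdot 1137 + 2 = 140988 + 2 = 140990$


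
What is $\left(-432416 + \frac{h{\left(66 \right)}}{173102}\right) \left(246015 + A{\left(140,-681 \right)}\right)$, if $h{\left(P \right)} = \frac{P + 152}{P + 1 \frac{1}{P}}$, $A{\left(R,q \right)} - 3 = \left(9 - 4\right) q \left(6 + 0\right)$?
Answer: $- \frac{36785562295712585784}{377102707} \approx -9.7548 \cdot 10^{10}$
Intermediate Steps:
$A{\left(R,q \right)} = 3 + 30 q$ ($A{\left(R,q \right)} = 3 + \left(9 - 4\right) q \left(6 + 0\right) = 3 + 5 q 6 = 3 + 5 \cdot 6 q = 3 + 30 q$)
$h{\left(P \right)} = \frac{152 + P}{P + \frac{1}{P}}$
$\left(-432416 + \frac{h{\left(66 \right)}}{173102}\right) \left(246015 + A{\left(140,-681 \right)}\right) = \left(-432416 + \frac{66 \frac{1}{1 + 66^{2}} \left(152 + 66\right)}{173102}\right) \left(246015 + \left(3 + 30 \left(-681\right)\right)\right) = \left(-432416 + 66 \frac{1}{1 + 4356} \cdot 218 \cdot \frac{1}{173102}\right) \left(246015 + \left(3 - 20430\right)\right) = \left(-432416 + 66 \cdot \frac{1}{4357} \cdot 218 \cdot \frac{1}{173102}\right) \left(246015 - 20427\right) = \left(-432416 + 66 \cdot \frac{1}{4357} \cdot 218 \cdot \frac{1}{173102}\right) 225588 = \left(-432416 + \frac{14388}{4357} \cdot \frac{1}{173102}\right) 225588 = \left(-432416 + \frac{7194}{377102707}\right) 225588 = \left(- \frac{163065244142918}{377102707}\right) 225588 = - \frac{36785562295712585784}{377102707}$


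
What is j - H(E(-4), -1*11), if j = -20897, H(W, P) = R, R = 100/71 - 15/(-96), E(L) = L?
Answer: -47481539/2272 ≈ -20899.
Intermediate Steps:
R = 3555/2272 (R = 100*(1/71) - 15*(-1/96) = 100/71 + 5/32 = 3555/2272 ≈ 1.5647)
H(W, P) = 3555/2272
j - H(E(-4), -1*11) = -20897 - 1*3555/2272 = -20897 - 3555/2272 = -47481539/2272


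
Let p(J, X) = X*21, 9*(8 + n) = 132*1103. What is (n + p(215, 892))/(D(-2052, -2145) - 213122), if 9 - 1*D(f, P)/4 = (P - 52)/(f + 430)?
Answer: -21228736/129612855 ≈ -0.16379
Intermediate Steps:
n = 48508/3 (n = -8 + (132*1103)/9 = -8 + (1/9)*145596 = -8 + 48532/3 = 48508/3 ≈ 16169.)
p(J, X) = 21*X
D(f, P) = 36 - 4*(-52 + P)/(430 + f) (D(f, P) = 36 - 4*(P - 52)/(f + 430) = 36 - 4*(-52 + P)/(430 + f))
(n + p(215, 892))/(D(-2052, -2145) - 213122) = (48508/3 + 21*892)/(4*(3922 - 1*(-2145) + 9*(-2052))/(430 - 2052) - 213122) = (48508/3 + 18732)/(4*(3922 + 2145 - 18468)/(-1622) - 213122) = 104704/(3*(4*(-1/1622)*(-12401) - 213122)) = 104704/(3*(24802/811 - 213122)) = 104704/(3*(-172817140/811)) = (104704/3)*(-811/172817140) = -21228736/129612855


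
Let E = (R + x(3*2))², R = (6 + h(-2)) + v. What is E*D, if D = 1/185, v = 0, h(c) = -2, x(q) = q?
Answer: 20/37 ≈ 0.54054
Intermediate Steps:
R = 4 (R = (6 - 2) + 0 = 4 + 0 = 4)
D = 1/185 ≈ 0.0054054
E = 100 (E = (4 + 3*2)² = (4 + 6)² = 10² = 100)
E*D = 100*(1/185) = 20/37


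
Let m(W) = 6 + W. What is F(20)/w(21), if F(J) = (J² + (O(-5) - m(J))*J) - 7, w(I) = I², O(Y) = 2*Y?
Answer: -109/147 ≈ -0.74150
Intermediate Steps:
F(J) = -7 + J² + J*(-16 - J) (F(J) = (J² + (2*(-5) - (6 + J))*J) - 7 = (J² + (-10 + (-6 - J))*J) - 7 = (J² + (-16 - J)*J) - 7 = (J² + J*(-16 - J)) - 7 = -7 + J² + J*(-16 - J))
F(20)/w(21) = (-7 - 16*20)/(21²) = (-7 - 320)/441 = -327*1/441 = -109/147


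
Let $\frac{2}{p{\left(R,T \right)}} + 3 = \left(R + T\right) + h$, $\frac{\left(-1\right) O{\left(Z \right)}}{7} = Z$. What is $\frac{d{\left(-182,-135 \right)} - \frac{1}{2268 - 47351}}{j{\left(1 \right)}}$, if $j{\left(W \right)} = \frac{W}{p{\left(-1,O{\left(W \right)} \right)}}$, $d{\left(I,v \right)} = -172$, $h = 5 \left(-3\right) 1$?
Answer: $\frac{7754275}{586079} \approx 13.231$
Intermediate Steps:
$h = -15$ ($h = \left(-15\right) 1 = -15$)
$O{\left(Z \right)} = - 7 Z$
$p{\left(R,T \right)} = \frac{2}{-18 + R + T}$ ($p{\left(R,T \right)} = \frac{2}{-3 - \left(15 - R - T\right)} = \frac{2}{-3 + \left(-15 + R + T\right)} = \frac{2}{-18 + R + T}$)
$j{\left(W \right)} = W \left(- \frac{19}{2} - \frac{7 W}{2}\right)$ ($j{\left(W \right)} = \frac{W}{2 \frac{1}{-18 - 1 - 7 W}} = \frac{W}{2 \frac{1}{-19 - 7 W}} = W \left(- \frac{19}{2} - \frac{7 W}{2}\right)$)
$\frac{d{\left(-182,-135 \right)} - \frac{1}{2268 - 47351}}{j{\left(1 \right)}} = \frac{-172 - \frac{1}{2268 - 47351}}{\left(- \frac{1}{2}\right) 1 \left(19 + 7 \cdot 1\right)} = \frac{-172 - \frac{1}{-45083}}{\left(- \frac{1}{2}\right) 1 \left(19 + 7\right)} = \frac{-172 - - \frac{1}{45083}}{\left(- \frac{1}{2}\right) 1 \cdot 26} = \frac{-172 + \frac{1}{45083}}{-13} = \left(- \frac{7754275}{45083}\right) \left(- \frac{1}{13}\right) = \frac{7754275}{586079}$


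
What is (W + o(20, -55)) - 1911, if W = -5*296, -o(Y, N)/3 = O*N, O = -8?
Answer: -4711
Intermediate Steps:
o(Y, N) = 24*N (o(Y, N) = -(-24)*N = 24*N)
W = -1480
(W + o(20, -55)) - 1911 = (-1480 + 24*(-55)) - 1911 = (-1480 - 1320) - 1911 = -2800 - 1911 = -4711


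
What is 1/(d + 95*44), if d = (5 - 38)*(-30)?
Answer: 1/5170 ≈ 0.00019342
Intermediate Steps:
d = 990 (d = -33*(-30) = 990)
1/(d + 95*44) = 1/(990 + 95*44) = 1/(990 + 4180) = 1/5170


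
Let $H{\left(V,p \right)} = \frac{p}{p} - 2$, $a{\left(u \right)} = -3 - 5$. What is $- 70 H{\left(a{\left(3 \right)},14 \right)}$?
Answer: $70$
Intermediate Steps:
$a{\left(u \right)} = -8$
$H{\left(V,p \right)} = -1$ ($H{\left(V,p \right)} = 1 - 2 = -1$)
$- 70 H{\left(a{\left(3 \right)},14 \right)} = \left(-70\right) \left(-1\right) = 70$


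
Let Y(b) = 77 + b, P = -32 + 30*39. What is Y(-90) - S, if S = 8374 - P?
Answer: -7249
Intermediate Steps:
P = 1138 (P = -32 + 1170 = 1138)
S = 7236 (S = 8374 - 1*1138 = 8374 - 1138 = 7236)
Y(-90) - S = (77 - 90) - 1*7236 = -13 - 7236 = -7249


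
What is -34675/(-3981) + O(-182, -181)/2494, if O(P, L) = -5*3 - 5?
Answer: 43199915/4964307 ≈ 8.7021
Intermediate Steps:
O(P, L) = -20 (O(P, L) = -15 - 5 = -20)
-34675/(-3981) + O(-182, -181)/2494 = -34675/(-3981) - 20/2494 = -34675*(-1/3981) - 20*1/2494 = 34675/3981 - 10/1247 = 43199915/4964307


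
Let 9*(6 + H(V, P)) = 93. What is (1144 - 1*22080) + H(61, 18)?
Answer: -62795/3 ≈ -20932.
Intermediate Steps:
H(V, P) = 13/3 (H(V, P) = -6 + (⅑)*93 = -6 + 31/3 = 13/3)
(1144 - 1*22080) + H(61, 18) = (1144 - 1*22080) + 13/3 = (1144 - 22080) + 13/3 = -20936 + 13/3 = -62795/3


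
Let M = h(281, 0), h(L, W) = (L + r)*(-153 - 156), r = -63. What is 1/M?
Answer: -1/67362 ≈ -1.4845e-5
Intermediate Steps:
h(L, W) = 19467 - 309*L (h(L, W) = (L - 63)*(-153 - 156) = (-63 + L)*(-309) = 19467 - 309*L)
M = -67362 (M = 19467 - 309*281 = 19467 - 86829 = -67362)
1/M = 1/(-67362) = -1/67362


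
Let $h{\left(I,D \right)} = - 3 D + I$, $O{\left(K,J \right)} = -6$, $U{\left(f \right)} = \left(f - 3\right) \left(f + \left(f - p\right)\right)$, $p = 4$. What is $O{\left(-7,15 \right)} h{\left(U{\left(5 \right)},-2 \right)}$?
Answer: $-108$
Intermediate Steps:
$U{\left(f \right)} = \left(-4 + 2 f\right) \left(-3 + f\right)$ ($U{\left(f \right)} = \left(f - 3\right) \left(f + \left(f - 4\right)\right) = \left(-3 + f\right) \left(f + \left(f - 4\right)\right) = \left(-3 + f\right) \left(f + \left(-4 + f\right)\right) = \left(-3 + f\right) \left(-4 + 2 f\right) = \left(-4 + 2 f\right) \left(-3 + f\right)$)
$h{\left(I,D \right)} = I - 3 D$
$O{\left(-7,15 \right)} h{\left(U{\left(5 \right)},-2 \right)} = - 6 \left(\left(12 - 50 + 2 \cdot 5^{2}\right) - -6\right) = - 6 \left(\left(12 - 50 + 2 \cdot 25\right) + 6\right) = - 6 \left(\left(12 - 50 + 50\right) + 6\right) = - 6 \left(12 + 6\right) = \left(-6\right) 18 = -108$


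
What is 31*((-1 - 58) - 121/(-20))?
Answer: -32829/20 ≈ -1641.4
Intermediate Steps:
31*((-1 - 58) - 121/(-20)) = 31*(-59 - 121*(-1/20)) = 31*(-59 + 121/20) = 31*(-1059/20) = -32829/20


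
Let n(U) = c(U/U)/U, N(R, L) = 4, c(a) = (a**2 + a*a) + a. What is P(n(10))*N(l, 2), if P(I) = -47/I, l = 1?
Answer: -1880/3 ≈ -626.67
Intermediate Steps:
c(a) = a + 2*a**2 (c(a) = (a**2 + a**2) + a = 2*a**2 + a = a + 2*a**2)
n(U) = 3/U (n(U) = ((U/U)*(1 + 2*(U/U)))/U = (1*(1 + 2*1))/U = (1*(1 + 2))/U = (1*3)/U = 3/U)
P(n(10))*N(l, 2) = -47/(3/10)*4 = -47/(3*(1/10))*4 = -47/3/10*4 = -47*10/3*4 = -470/3*4 = -1880/3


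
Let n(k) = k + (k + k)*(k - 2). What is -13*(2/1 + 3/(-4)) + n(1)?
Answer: -69/4 ≈ -17.250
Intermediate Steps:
n(k) = k + 2*k*(-2 + k) (n(k) = k + (2*k)*(-2 + k) = k + 2*k*(-2 + k))
-13*(2/1 + 3/(-4)) + n(1) = -13*(2/1 + 3/(-4)) + 1*(-3 + 2*1) = -13*(2*1 + 3*(-¼)) + 1*(-3 + 2) = -13*(2 - ¾) + 1*(-1) = -13*5/4 - 1 = -65/4 - 1 = -69/4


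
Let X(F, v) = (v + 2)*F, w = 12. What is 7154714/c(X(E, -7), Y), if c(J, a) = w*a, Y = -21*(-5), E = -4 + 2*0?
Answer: 511051/90 ≈ 5678.3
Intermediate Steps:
E = -4 (E = -4 + 0 = -4)
X(F, v) = F*(2 + v) (X(F, v) = (2 + v)*F = F*(2 + v))
Y = 105
c(J, a) = 12*a
7154714/c(X(E, -7), Y) = 7154714/((12*105)) = 7154714/1260 = 7154714*(1/1260) = 511051/90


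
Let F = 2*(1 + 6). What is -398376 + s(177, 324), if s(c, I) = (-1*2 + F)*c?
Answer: -396252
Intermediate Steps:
F = 14 (F = 2*7 = 14)
s(c, I) = 12*c (s(c, I) = (-1*2 + 14)*c = (-2 + 14)*c = 12*c)
-398376 + s(177, 324) = -398376 + 12*177 = -398376 + 2124 = -396252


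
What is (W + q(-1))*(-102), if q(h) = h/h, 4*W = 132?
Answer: -3468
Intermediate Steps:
W = 33 (W = (¼)*132 = 33)
q(h) = 1
(W + q(-1))*(-102) = (33 + 1)*(-102) = 34*(-102) = -3468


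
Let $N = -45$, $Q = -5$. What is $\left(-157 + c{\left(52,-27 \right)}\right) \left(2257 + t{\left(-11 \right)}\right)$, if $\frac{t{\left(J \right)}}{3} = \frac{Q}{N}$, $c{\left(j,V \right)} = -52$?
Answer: $- \frac{1415348}{3} \approx -4.7178 \cdot 10^{5}$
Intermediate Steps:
$t{\left(J \right)} = \frac{1}{3}$ ($t{\left(J \right)} = 3 \left(- \frac{5}{-45}\right) = 3 \left(\left(-5\right) \left(- \frac{1}{45}\right)\right) = 3 \cdot \frac{1}{9} = \frac{1}{3}$)
$\left(-157 + c{\left(52,-27 \right)}\right) \left(2257 + t{\left(-11 \right)}\right) = \left(-157 - 52\right) \left(2257 + \frac{1}{3}\right) = \left(-209\right) \frac{6772}{3} = - \frac{1415348}{3}$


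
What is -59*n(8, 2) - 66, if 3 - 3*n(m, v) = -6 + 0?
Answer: -243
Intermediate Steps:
n(m, v) = 3 (n(m, v) = 1 - (-6 + 0)/3 = 1 - ⅓*(-6) = 1 + 2 = 3)
-59*n(8, 2) - 66 = -59*3 - 66 = -177 - 66 = -243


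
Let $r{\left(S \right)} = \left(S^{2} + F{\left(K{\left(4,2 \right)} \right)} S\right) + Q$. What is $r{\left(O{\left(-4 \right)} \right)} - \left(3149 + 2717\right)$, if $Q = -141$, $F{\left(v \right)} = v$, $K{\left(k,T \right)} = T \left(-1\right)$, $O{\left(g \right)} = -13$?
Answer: $-5812$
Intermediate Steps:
$K{\left(k,T \right)} = - T$
$r{\left(S \right)} = -141 + S^{2} - 2 S$ ($r{\left(S \right)} = \left(S^{2} + \left(-1\right) 2 S\right) - 141 = \left(S^{2} - 2 S\right) - 141 = -141 + S^{2} - 2 S$)
$r{\left(O{\left(-4 \right)} \right)} - \left(3149 + 2717\right) = \left(-141 + \left(-13\right)^{2} - -26\right) - \left(3149 + 2717\right) = \left(-141 + 169 + 26\right) - 5866 = 54 - 5866 = -5812$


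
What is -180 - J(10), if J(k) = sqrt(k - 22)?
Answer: -180 - 2*I*sqrt(3) ≈ -180.0 - 3.4641*I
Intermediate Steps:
J(k) = sqrt(-22 + k)
-180 - J(10) = -180 - sqrt(-22 + 10) = -180 - sqrt(-12) = -180 - 2*I*sqrt(3)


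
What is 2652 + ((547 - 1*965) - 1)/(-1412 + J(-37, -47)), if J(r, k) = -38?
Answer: 3845819/1450 ≈ 2652.3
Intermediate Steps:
2652 + ((547 - 1*965) - 1)/(-1412 + J(-37, -47)) = 2652 + ((547 - 1*965) - 1)/(-1412 - 38) = 2652 + ((547 - 965) - 1)/(-1450) = 2652 + (-418 - 1)*(-1/1450) = 2652 - 419*(-1/1450) = 2652 + 419/1450 = 3845819/1450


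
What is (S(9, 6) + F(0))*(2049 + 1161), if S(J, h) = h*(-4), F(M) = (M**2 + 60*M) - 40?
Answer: -205440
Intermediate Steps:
F(M) = -40 + M**2 + 60*M
S(J, h) = -4*h
(S(9, 6) + F(0))*(2049 + 1161) = (-4*6 + (-40 + 0**2 + 60*0))*(2049 + 1161) = (-24 + (-40 + 0 + 0))*3210 = (-24 - 40)*3210 = -64*3210 = -205440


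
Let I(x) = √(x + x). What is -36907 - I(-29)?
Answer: -36907 - I*√58 ≈ -36907.0 - 7.6158*I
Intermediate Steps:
I(x) = √2*√x (I(x) = √(2*x) = √2*√x)
-36907 - I(-29) = -36907 - √2*√(-29) = -36907 - √2*I*√29 = -36907 - I*√58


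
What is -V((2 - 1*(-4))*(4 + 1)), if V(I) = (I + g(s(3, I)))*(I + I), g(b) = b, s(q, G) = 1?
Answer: -1860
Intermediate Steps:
V(I) = 2*I*(1 + I) (V(I) = (I + 1)*(I + I) = (1 + I)*(2*I) = 2*I*(1 + I))
-V((2 - 1*(-4))*(4 + 1)) = -2*(2 - 1*(-4))*(4 + 1)*(1 + (2 - 1*(-4))*(4 + 1)) = -2*(2 + 4)*5*(1 + (2 + 4)*5) = -2*6*5*(1 + 6*5) = -2*30*(1 + 30) = -2*30*31 = -1*1860 = -1860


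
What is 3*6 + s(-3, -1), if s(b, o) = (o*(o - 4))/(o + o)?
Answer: 31/2 ≈ 15.500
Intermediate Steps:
s(b, o) = -2 + o/2 (s(b, o) = (o*(-4 + o))/((2*o)) = (o*(-4 + o))*(1/(2*o)) = -2 + o/2)
3*6 + s(-3, -1) = 3*6 + (-2 + (1/2)*(-1)) = 18 + (-2 - 1/2) = 18 - 5/2 = 31/2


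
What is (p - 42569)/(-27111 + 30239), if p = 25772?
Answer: -16797/3128 ≈ -5.3699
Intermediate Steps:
(p - 42569)/(-27111 + 30239) = (25772 - 42569)/(-27111 + 30239) = -16797/3128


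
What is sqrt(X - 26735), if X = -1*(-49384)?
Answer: sqrt(22649) ≈ 150.50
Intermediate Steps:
X = 49384
sqrt(X - 26735) = sqrt(49384 - 26735) = sqrt(22649)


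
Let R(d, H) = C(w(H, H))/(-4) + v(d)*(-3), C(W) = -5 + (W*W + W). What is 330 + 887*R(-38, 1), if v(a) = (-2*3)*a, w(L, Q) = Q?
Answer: -2422851/4 ≈ -6.0571e+5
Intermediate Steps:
C(W) = -5 + W + W² (C(W) = -5 + (W² + W) = -5 + (W + W²) = -5 + W + W²)
v(a) = -6*a
R(d, H) = 5/4 + 18*d - H/4 - H²/4 (R(d, H) = (-5 + H + H²)/(-4) - 6*d*(-3) = (-5 + H + H²)*(-¼) + 18*d = (5/4 - H/4 - H²/4) + 18*d = 5/4 + 18*d - H/4 - H²/4)
330 + 887*R(-38, 1) = 330 + 887*(5/4 + 18*(-38) - ¼*1 - ¼*1²) = 330 + 887*(5/4 - 684 - ¼ - ¼*1) = 330 + 887*(5/4 - 684 - ¼ - ¼) = 330 + 887*(-2733/4) = 330 - 2424171/4 = -2422851/4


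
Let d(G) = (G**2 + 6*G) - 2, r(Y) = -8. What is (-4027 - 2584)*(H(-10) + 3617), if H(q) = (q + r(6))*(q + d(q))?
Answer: -20580043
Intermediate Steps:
d(G) = -2 + G**2 + 6*G
H(q) = (-8 + q)*(-2 + q**2 + 7*q) (H(q) = (q - 8)*(q + (-2 + q**2 + 6*q)) = (-8 + q)*(-2 + q**2 + 7*q))
(-4027 - 2584)*(H(-10) + 3617) = (-4027 - 2584)*((16 + (-10)**3 - 1*(-10)**2 - 58*(-10)) + 3617) = -6611*((16 - 1000 - 1*100 + 580) + 3617) = -6611*((16 - 1000 - 100 + 580) + 3617) = -6611*(-504 + 3617) = -6611*3113 = -20580043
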